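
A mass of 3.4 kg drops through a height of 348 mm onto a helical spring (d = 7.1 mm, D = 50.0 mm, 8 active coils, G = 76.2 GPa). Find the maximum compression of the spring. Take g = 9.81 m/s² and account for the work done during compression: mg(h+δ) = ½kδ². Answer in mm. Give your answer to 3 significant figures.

32.4 mm

k = Gd⁴/(8D³N_a) = (76.2×10³)(7.1⁴)/(8·50.0³·8) = 24.205 N/mm
W = mg = 3.4 × 9.81 = 33.354 N
½kδ² − Wδ − Wh = 0 → δ = (W + √(W² + 2kWh))/k
δ = (33.354 + √(1112.5 + 561895))/24.205 = (33.354 + 750.34)/24.205 = 32.378 mm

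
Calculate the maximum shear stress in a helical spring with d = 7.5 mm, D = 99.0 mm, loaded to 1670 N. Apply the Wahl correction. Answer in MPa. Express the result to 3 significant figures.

Spring index C = D/d = 99.0/7.5 = 13.2000
K_W = (4C−1)/(4C−4) + 0.615/C = 51.800/48.800 + 0.0466 = 1.1081
τ₀ = 8FD/(πd³) = 8·1670·99.0/(π·7.5³) = 1.32264e+06/1325.4 = 997.95 MPa
τ_max = K·τ₀ = 1.1081 × 997.95 = 1105.8 MPa

1110 MPa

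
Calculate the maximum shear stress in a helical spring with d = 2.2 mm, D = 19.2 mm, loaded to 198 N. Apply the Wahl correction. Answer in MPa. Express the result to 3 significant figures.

Spring index C = D/d = 19.2/2.2 = 8.7273
K_W = (4C−1)/(4C−4) + 0.615/C = 33.909/30.909 + 0.0705 = 1.1675
τ₀ = 8FD/(πd³) = 8·198·19.2/(π·2.2³) = 30412.8/33.452 = 909.16 MPa
τ_max = K·τ₀ = 1.1675 × 909.16 = 1061.5 MPa

1060 MPa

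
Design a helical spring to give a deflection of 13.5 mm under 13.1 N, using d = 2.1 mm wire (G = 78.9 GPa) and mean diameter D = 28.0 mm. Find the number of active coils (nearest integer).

Required rate k = F/δ = 13.1/13.5 = 0.97037 N/mm
N_a = Gd⁴/(8D³k) = (78.9×10³ × 2.1⁴)/(8 × 28.0³ × 0.97037)
    = 1.53446e+06 / 170413 = 9.004 → 9 coils

9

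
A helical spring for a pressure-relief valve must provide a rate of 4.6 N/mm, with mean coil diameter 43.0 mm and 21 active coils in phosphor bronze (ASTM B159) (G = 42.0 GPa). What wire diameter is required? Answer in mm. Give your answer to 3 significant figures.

6.18 mm

d = (8D³N_a·k / G)^(1/4) = (8·43.0³·21·4.6 / (42.0×10³))^0.25
  = (1462.9)^0.25 = 6.1845 mm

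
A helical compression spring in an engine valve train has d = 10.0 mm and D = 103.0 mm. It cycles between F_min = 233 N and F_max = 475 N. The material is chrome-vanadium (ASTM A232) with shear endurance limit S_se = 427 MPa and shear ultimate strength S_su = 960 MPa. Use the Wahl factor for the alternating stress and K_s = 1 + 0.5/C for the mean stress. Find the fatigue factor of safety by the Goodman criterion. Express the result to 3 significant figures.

5.37

C = D/d = 103.0/10.0 = 10.3000; K_W = (4C−1)/(4C−4)+0.615/C = 1.1404; K_s = 1+0.5/C = 1.0485
F_a = (F_max−F_min)/2 = 121 N; F_m = (F_max+F_min)/2 = 354 N
τ_a = K_W·8F_aD/(πd³) = 1.1404 × 31.737 = 36.191 MPa
τ_m = K_s·8F_mD/(πd³) = 1.0485 × 92.85 = 97.357 MPa
Goodman: 1/n_f = τ_a/S_se + τ_m/S_su = 36.191/427 + 97.357/960 = 0.08476 + 0.10141 = 0.18617
n_f = 1/0.18617 = 5.371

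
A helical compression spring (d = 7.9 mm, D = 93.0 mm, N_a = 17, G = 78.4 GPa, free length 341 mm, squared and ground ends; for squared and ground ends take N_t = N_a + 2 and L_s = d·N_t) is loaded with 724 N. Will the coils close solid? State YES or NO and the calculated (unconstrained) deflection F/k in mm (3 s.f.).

k = Gd⁴/(8D³N_a) = (78.4×10³)(7.9⁴)/(8·93.0³·17) = 2.7915 N/mm
N_t = 19; L_s = 7.9·19 = 150.1 mm; δ_solid = L₀ − L_s = 341 − 150.1 = 190.9 mm
δ = F/k = 724/2.7915 = 259.36 mm
δ ≥ δ_solid → spring goes solid

YES, δ = 259 mm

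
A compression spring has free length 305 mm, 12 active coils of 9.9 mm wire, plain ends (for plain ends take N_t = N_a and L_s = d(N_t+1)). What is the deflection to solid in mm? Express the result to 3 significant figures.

N_t = 12; L_s = 9.9·13 = 128.7 mm
δ_solid = L₀ − L_s = 305 − 128.7 = 176.3 mm

176 mm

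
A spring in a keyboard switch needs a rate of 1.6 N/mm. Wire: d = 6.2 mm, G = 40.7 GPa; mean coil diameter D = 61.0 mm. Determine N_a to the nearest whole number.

N_a = Gd⁴/(8D³k) = (40.7×10³ × 6.2⁴)/(8 × 61.0³ × 1.6)
    = 6.01397e+07 / 2.90536e+06 = 20.7 → 21 coils

21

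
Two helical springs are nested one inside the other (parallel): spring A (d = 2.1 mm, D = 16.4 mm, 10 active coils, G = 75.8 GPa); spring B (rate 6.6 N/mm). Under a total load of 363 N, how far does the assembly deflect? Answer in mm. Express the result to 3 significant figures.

k_A = Gd⁴/(8D³N_a) = (75.8×10³)(2.1⁴)/(8·16.4³·10) = 4.1776 N/mm
Parallel: k_eq = 4.1776 + 6.6 = 10.778 N/mm
δ = F/k_eq = 363/10.778 = 33.681 mm

33.7 mm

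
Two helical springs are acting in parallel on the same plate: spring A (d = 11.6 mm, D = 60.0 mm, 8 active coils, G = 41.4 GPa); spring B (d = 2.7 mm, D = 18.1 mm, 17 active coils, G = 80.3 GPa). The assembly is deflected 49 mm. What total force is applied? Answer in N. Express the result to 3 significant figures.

2920 N

k_A = Gd⁴/(8D³N_a) = (41.4×10³)(11.6⁴)/(8·60.0³·8) = 54.225 N/mm
k_B = Gd⁴/(8D³N_a) = (80.3×10³)(2.7⁴)/(8·18.1³·17) = 5.2917 N/mm
Parallel: k_eq = 54.225 + 5.2917 = 59.517 N/mm
F = k_eq·δ = 59.517·49 = 2916.3 N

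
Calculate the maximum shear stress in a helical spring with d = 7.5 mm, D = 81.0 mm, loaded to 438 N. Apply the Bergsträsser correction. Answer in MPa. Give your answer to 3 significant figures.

241 MPa

Spring index C = D/d = 81.0/7.5 = 10.8000
K_B = (4C+2)/(4C−3) = 45.200/40.200 = 1.1244
τ₀ = 8FD/(πd³) = 8·438·81.0/(π·7.5³) = 283824/1325.4 = 214.15 MPa
τ_max = K·τ₀ = 1.1244 × 214.15 = 240.78 MPa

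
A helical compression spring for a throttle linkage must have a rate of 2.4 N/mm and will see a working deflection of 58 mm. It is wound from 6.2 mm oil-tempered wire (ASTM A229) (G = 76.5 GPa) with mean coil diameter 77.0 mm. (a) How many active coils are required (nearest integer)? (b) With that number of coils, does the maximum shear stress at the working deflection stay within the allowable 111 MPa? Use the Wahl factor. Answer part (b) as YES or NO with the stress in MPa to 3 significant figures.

(a) 13 coils; (b) NO, τ_max = 127 MPa

N_a = Gd⁴/(8D³k) = (76.5×10³)(6.2⁴)/(8·77.0³·2.4) = 12.9 → N_a = 13
Actual rate k = Gd⁴/(8D³·13) = 2.3808 N/mm
Working load F = kδ = 2.3808·58 = 138.09 N
C = 77.0/6.2 = 12.4194; K_W = (4C−1)/(4C−4)+0.615/C = 1.1152
τ_max = K_W·8FD/(πd³) = 1.1152·113.61 = 126.69 MPa
τ_max > 111 MPa → exceeds allowable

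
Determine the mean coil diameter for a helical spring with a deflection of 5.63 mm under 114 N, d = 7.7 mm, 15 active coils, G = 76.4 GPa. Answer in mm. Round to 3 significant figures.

48.0 mm

Required rate k = F/δ = 114/5.63 = 20.249 N/mm
D = (Gd⁴/(8N_a·k))^(1/3) = (76.4×10³·7.7⁴/(8·15·20.249))^(1/3)
  = (110530)^(1/3) = 47.9910 mm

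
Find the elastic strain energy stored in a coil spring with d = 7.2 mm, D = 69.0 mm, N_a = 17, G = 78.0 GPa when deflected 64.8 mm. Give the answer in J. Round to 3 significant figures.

9.85 J

k = Gd⁴/(8D³N_a) = (78.0×10³)(7.2⁴)/(8·69.0³·17) = 4.6918 N/mm
U = ½kδ² = 0.5 × 4.6918 × 64.8² = 9850.5 N·mm = 9.8505 J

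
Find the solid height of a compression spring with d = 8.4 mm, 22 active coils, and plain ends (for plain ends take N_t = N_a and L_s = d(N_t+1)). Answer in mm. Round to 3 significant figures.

193 mm

plain ends: N_t = N_a = 22
L_s = d·(N_t+1) = 8.4 × 23 = 193.2 mm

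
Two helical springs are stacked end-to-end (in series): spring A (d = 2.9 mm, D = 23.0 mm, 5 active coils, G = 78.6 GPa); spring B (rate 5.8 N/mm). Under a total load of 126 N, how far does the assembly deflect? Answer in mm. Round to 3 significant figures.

k_A = Gd⁴/(8D³N_a) = (78.6×10³)(2.9⁴)/(8·23.0³·5) = 11.423 N/mm
Series: 1/k_eq = 1/11.423 + 1/5.8 = 0.25996; k_eq = 3.8468 N/mm
δ = F/k_eq = 126/3.8468 = 32.755 mm

32.8 mm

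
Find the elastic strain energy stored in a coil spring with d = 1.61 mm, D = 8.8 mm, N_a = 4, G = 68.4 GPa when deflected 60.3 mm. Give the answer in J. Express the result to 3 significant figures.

k = Gd⁴/(8D³N_a) = (68.4×10³)(1.61⁴)/(8·8.8³·4) = 21.075 N/mm
U = ½kδ² = 0.5 × 21.075 × 60.3² = 38315 N·mm = 38.315 J

38.3 J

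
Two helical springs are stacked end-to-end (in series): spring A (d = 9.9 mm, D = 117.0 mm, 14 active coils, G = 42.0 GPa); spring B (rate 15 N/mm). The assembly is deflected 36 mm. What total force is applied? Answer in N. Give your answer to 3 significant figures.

70.4 N

k_A = Gd⁴/(8D³N_a) = (42.0×10³)(9.9⁴)/(8·117.0³·14) = 2.2491 N/mm
Series: 1/k_eq = 1/2.2491 + 1/15 = 0.51128; k_eq = 1.9559 N/mm
F = k_eq·δ = 1.9559·36 = 70.411 N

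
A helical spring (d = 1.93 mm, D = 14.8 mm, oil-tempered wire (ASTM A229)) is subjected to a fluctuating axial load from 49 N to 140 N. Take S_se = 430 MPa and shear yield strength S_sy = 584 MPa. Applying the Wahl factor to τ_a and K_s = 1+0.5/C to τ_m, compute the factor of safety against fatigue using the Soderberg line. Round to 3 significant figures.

C = D/d = 14.8/1.93 = 7.6684; K_W = (4C−1)/(4C−4)+0.615/C = 1.1927; K_s = 1+0.5/C = 1.0652
F_a = (F_max−F_min)/2 = 45.5 N; F_m = (F_max+F_min)/2 = 94.5 N
τ_a = K_W·8F_aD/(πd³) = 1.1927 × 238.53 = 284.49 MPa
τ_m = K_s·8F_mD/(πd³) = 1.0652 × 495.41 = 527.71 MPa
Soderberg: 1/n_f = τ_a/S_se + τ_m/S_sy = 284.49/430 + 527.71/584 = 0.66160 + 0.90361 = 1.5652
n_f = 1/1.5652 = 0.6389

0.639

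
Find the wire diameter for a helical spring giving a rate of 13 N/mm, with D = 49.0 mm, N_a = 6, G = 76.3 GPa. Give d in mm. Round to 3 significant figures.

d = (8D³N_a·k / G)^(1/4) = (8·49.0³·6·13 / (76.3×10³))^0.25
  = (962.16)^0.25 = 5.5694 mm

5.57 mm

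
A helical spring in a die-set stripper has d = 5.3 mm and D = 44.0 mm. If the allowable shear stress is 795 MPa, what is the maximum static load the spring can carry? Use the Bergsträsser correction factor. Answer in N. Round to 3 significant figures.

C = D/d = 44.0/5.3 = 8.3019
K_B = (4C+2)/(4C−3) = 35.208/30.208 = 1.1655
τ_max = K·8FD/(πd³) → F_max = τ_allow·πd³/(8DK)
F_max = 795·π·5.3³/(8·44.0·1.1655) = 3.7183e+05/410.26 = 906.32 N

906 N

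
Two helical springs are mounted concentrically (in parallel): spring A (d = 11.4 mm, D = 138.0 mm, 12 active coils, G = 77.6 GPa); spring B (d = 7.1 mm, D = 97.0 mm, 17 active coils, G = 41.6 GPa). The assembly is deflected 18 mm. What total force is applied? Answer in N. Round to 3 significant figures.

k_A = Gd⁴/(8D³N_a) = (77.6×10³)(11.4⁴)/(8·138.0³·12) = 5.1948 N/mm
k_B = Gd⁴/(8D³N_a) = (41.6×10³)(7.1⁴)/(8·97.0³·17) = 0.85167 N/mm
Parallel: k_eq = 5.1948 + 0.85167 = 6.0465 N/mm
F = k_eq·δ = 6.0465·18 = 108.84 N

109 N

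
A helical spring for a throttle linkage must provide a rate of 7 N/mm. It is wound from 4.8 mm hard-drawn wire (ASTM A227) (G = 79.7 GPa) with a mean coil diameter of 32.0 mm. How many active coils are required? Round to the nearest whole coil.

23

N_a = Gd⁴/(8D³k) = (79.7×10³ × 4.8⁴)/(8 × 32.0³ × 7)
    = 4.23081e+07 / 1.83501e+06 = 23.06 → 23 coils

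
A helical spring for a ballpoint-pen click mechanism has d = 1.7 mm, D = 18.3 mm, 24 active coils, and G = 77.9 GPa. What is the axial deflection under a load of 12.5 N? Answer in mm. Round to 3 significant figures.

k = Gd⁴/(8D³N_a) = (77.9×10³)(1.7⁴)/(8·18.3³·24) = 0.55294 N/mm
δ = F/k = 12.5 / 0.55294 = 22.606 mm

22.6 mm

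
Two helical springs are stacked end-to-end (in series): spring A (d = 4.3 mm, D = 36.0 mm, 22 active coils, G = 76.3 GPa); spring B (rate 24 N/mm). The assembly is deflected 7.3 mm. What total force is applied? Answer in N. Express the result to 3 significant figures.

20.5 N

k_A = Gd⁴/(8D³N_a) = (76.3×10³)(4.3⁴)/(8·36.0³·22) = 3.1767 N/mm
Series: 1/k_eq = 1/3.1767 + 1/24 = 0.35646; k_eq = 2.8054 N/mm
F = k_eq·δ = 2.8054·7.3 = 20.479 N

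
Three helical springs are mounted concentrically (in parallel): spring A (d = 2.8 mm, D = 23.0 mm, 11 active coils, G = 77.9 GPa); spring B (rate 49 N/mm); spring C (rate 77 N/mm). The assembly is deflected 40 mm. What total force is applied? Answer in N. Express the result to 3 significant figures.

k_A = Gd⁴/(8D³N_a) = (77.9×10³)(2.8⁴)/(8·23.0³·11) = 4.472 N/mm
Parallel: k_eq = 4.472 + 49 + 77 = 130.47 N/mm
F = k_eq·δ = 130.47·40 = 5218.9 N

5220 N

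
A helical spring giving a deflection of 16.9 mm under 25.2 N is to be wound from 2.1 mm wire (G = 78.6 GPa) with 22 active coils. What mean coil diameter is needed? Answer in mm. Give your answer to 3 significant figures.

18.0 mm

Required rate k = F/δ = 25.2/16.9 = 1.4911 N/mm
D = (Gd⁴/(8N_a·k))^(1/3) = (78.6×10³·2.1⁴/(8·22·1.4911))^(1/3)
  = (5824.7)^(1/3) = 17.9925 mm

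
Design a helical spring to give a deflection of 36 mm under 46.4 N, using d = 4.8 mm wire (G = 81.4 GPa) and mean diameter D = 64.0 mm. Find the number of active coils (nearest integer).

16

Required rate k = F/δ = 46.4/36 = 1.2889 N/mm
N_a = Gd⁴/(8D³k) = (81.4×10³ × 4.8⁴)/(8 × 64.0³ × 1.2889)
    = 4.32105e+07 / 2.703e+06 = 15.99 → 16 coils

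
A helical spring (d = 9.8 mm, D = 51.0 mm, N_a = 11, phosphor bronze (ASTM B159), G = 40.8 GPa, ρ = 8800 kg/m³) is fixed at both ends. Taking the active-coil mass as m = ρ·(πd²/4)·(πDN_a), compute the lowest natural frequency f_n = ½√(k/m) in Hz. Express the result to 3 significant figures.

83.0 Hz

k = Gd⁴/(8D³N_a) = (40.8×10³)(9.8⁴)/(8·51.0³·11) = 32.238 N/mm = 32238 N/m
Wire length L = πDN_a = π·51.0·11 = 1762.4 mm
m = ρ·(πd²/4)·L = 8800 × 75.43×10⁻⁶ m² × 1.7624 m = 1.1699 kg
f_n = ½√(k/m) = 0.5·√(32238/1.1699) = 0.5·√(27557) = 83.002 Hz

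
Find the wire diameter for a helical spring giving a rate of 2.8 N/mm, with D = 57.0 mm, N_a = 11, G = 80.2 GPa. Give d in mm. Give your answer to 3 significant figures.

d = (8D³N_a·k / G)^(1/4) = (8·57.0³·11·2.8 / (80.2×10³))^0.25
  = (568.97)^0.25 = 4.8840 mm

4.88 mm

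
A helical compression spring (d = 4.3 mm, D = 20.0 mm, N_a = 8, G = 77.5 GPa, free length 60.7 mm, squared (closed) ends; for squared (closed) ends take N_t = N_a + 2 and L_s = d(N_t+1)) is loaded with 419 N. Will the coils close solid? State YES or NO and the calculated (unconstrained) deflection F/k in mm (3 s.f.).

k = Gd⁴/(8D³N_a) = (77.5×10³)(4.3⁴)/(8·20.0³·8) = 51.749 N/mm
N_t = 10; L_s = 4.3·11 = 47.3 mm; δ_solid = L₀ − L_s = 60.7 − 47.3 = 13.4 mm
δ = F/k = 419/51.749 = 8.0967 mm
δ < δ_solid → spring does not go solid

NO, δ = 8.10 mm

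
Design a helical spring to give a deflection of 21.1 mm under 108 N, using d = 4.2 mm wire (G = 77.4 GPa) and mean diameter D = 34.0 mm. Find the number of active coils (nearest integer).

Required rate k = F/δ = 108/21.1 = 5.1185 N/mm
N_a = Gd⁴/(8D³k) = (77.4×10³ × 4.2⁴)/(8 × 34.0³ × 5.1185)
    = 2.40845e+07 / 1.60941e+06 = 14.96 → 15 coils

15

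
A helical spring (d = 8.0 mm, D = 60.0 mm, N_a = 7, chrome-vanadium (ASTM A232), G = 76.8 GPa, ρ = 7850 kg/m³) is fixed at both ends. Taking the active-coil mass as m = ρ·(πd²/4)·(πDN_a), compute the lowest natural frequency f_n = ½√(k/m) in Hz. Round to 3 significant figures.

112 Hz

k = Gd⁴/(8D³N_a) = (76.8×10³)(8.0⁴)/(8·60.0³·7) = 26.006 N/mm = 26006 N/m
Wire length L = πDN_a = π·60.0·7 = 1319.5 mm
m = ρ·(πd²/4)·L = 7850 × 50.265×10⁻⁶ m² × 1.3195 m = 0.52064 kg
f_n = ½√(k/m) = 0.5·√(26006/0.52064) = 0.5·√(49951) = 111.75 Hz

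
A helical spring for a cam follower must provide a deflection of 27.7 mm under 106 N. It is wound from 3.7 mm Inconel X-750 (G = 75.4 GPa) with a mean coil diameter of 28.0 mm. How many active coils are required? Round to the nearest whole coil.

21

Required rate k = F/δ = 106/27.7 = 3.8267 N/mm
N_a = Gd⁴/(8D³k) = (75.4×10³ × 3.7⁴)/(8 × 28.0³ × 3.8267)
    = 1.41312e+07 / 672032 = 21.03 → 21 coils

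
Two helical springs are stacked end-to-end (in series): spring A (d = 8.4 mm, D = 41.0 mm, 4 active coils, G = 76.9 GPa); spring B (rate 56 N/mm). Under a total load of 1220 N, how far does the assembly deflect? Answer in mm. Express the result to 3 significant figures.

k_A = Gd⁴/(8D³N_a) = (76.9×10³)(8.4⁴)/(8·41.0³·4) = 173.6 N/mm
Series: 1/k_eq = 1/173.6 + 1/56 = 0.023618; k_eq = 42.341 N/mm
δ = F/k_eq = 1220/42.341 = 28.813 mm

28.8 mm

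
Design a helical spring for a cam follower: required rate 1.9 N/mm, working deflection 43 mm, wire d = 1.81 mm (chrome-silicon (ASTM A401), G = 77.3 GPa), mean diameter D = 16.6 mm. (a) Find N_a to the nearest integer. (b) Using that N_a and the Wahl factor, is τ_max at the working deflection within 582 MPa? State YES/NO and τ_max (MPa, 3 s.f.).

N_a = Gd⁴/(8D³k) = (77.3×10³)(1.81⁴)/(8·16.6³·1.9) = 11.93 → N_a = 12
Actual rate k = Gd⁴/(8D³·12) = 1.8893 N/mm
Working load F = kδ = 1.8893·43 = 81.239 N
C = 16.6/1.81 = 9.1713; K_W = (4C−1)/(4C−4)+0.615/C = 1.1588
τ_max = K_W·8FD/(πd³) = 1.1588·579.13 = 671.13 MPa
τ_max > 582 MPa → exceeds allowable

(a) 12 coils; (b) NO, τ_max = 671 MPa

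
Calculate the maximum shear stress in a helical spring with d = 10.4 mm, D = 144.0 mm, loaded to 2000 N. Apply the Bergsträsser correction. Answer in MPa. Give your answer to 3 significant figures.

Spring index C = D/d = 144.0/10.4 = 13.8462
K_B = (4C+2)/(4C−3) = 57.385/52.385 = 1.0954
τ₀ = 8FD/(πd³) = 8·2000·144.0/(π·10.4³) = 2.304e+06/3533.9 = 651.98 MPa
τ_max = K·τ₀ = 1.0954 × 651.98 = 714.21 MPa

714 MPa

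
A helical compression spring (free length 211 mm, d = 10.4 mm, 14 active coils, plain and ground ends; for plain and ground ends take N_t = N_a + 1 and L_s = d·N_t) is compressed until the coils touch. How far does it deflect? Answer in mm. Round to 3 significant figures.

55.0 mm

N_t = 15; L_s = 10.4·15 = 156 mm
δ_solid = L₀ − L_s = 211 − 156 = 55 mm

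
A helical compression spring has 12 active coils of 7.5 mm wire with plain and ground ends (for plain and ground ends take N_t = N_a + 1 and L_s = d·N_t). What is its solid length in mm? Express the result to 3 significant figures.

plain and ground ends: N_t = N_a + 1 = 12 + 1 = 13
L_s = d·N_t = 7.5 × 13 = 97.5 mm

97.5 mm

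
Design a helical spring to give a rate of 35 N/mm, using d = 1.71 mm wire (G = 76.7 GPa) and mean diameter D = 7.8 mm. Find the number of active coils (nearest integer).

5

N_a = Gd⁴/(8D³k) = (76.7×10³ × 1.71⁴)/(8 × 7.8³ × 35)
    = 655813 / 132875 = 4.936 → 5 coils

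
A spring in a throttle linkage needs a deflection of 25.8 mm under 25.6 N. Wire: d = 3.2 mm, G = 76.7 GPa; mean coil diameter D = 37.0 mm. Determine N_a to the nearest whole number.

20

Required rate k = F/δ = 25.6/25.8 = 0.99225 N/mm
N_a = Gd⁴/(8D³k) = (76.7×10³ × 3.2⁴)/(8 × 37.0³ × 0.99225)
    = 8.04258e+06 / 402083 = 20 → 20 coils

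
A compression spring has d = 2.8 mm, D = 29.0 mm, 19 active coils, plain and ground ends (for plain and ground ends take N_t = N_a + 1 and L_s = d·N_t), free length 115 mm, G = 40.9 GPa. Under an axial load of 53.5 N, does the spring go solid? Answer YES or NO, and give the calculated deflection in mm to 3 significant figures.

k = Gd⁴/(8D³N_a) = (40.9×10³)(2.8⁴)/(8·29.0³·19) = 0.67814 N/mm
N_t = 20; L_s = 2.8·20 = 56 mm; δ_solid = L₀ − L_s = 115 − 56 = 59 mm
δ = F/k = 53.5/0.67814 = 78.893 mm
δ ≥ δ_solid → spring goes solid

YES, δ = 78.9 mm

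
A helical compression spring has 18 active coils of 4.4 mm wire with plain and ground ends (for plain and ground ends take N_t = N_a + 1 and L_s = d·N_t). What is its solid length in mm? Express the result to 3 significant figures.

83.6 mm

plain and ground ends: N_t = N_a + 1 = 18 + 1 = 19
L_s = d·N_t = 4.4 × 19 = 83.6 mm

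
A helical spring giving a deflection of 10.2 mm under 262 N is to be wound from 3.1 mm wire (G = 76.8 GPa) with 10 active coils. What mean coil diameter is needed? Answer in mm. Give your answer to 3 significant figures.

15.1 mm

Required rate k = F/δ = 262/10.2 = 25.686 N/mm
D = (Gd⁴/(8N_a·k))^(1/3) = (76.8×10³·3.1⁴/(8·10·25.686))^(1/3)
  = (3451.57)^(1/3) = 15.1126 mm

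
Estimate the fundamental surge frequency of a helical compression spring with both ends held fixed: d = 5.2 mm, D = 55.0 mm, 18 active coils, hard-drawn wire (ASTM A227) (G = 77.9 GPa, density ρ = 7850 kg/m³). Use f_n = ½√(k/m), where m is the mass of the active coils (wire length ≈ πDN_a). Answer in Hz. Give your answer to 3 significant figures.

k = Gd⁴/(8D³N_a) = (77.9×10³)(5.2⁴)/(8·55.0³·18) = 2.3774 N/mm = 2377.4 N/m
Wire length L = πDN_a = π·55.0·18 = 3110.2 mm
m = ρ·(πd²/4)·L = 7850 × 21.237×10⁻⁶ m² × 3.1102 m = 0.5185 kg
f_n = ½√(k/m) = 0.5·√(2377.4/0.5185) = 0.5·√(4585.1) = 33.857 Hz

33.9 Hz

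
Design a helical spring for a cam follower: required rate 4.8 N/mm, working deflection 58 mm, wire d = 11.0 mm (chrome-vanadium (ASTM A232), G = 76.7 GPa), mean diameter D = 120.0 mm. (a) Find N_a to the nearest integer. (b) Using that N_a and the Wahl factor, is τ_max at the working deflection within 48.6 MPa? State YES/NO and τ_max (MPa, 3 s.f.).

N_a = Gd⁴/(8D³k) = (76.7×10³)(11.0⁴)/(8·120.0³·4.8) = 16.92 → N_a = 17
Actual rate k = Gd⁴/(8D³·17) = 4.7784 N/mm
Working load F = kδ = 4.7784·58 = 277.15 N
C = 120.0/11.0 = 10.9091; K_W = (4C−1)/(4C−4)+0.615/C = 1.1321
τ_max = K_W·8FD/(πd³) = 1.1321·63.629 = 72.032 MPa
τ_max > 48.6 MPa → exceeds allowable

(a) 17 coils; (b) NO, τ_max = 72.0 MPa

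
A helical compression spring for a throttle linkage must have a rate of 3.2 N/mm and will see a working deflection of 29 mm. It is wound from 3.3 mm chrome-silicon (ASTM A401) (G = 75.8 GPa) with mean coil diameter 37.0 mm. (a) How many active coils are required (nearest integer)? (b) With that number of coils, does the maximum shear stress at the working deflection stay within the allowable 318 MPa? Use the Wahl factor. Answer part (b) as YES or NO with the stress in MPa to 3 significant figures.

N_a = Gd⁴/(8D³k) = (75.8×10³)(3.3⁴)/(8·37.0³·3.2) = 6.932 → N_a = 7
Actual rate k = Gd⁴/(8D³·7) = 3.1691 N/mm
Working load F = kδ = 3.1691·29 = 91.903 N
C = 37.0/3.3 = 11.2121; K_W = (4C−1)/(4C−4)+0.615/C = 1.1283
τ_max = K_W·8FD/(πd³) = 1.1283·240.95 = 271.86 MPa
τ_max ≤ 318 MPa → acceptable

(a) 7 coils; (b) YES, τ_max = 272 MPa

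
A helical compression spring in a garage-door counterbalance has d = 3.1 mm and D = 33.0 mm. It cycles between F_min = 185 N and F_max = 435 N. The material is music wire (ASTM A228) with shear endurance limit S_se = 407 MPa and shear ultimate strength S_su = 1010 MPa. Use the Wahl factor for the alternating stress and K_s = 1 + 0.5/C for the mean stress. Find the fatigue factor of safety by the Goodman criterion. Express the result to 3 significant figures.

0.529

C = D/d = 33.0/3.1 = 10.6452; K_W = (4C−1)/(4C−4)+0.615/C = 1.1355; K_s = 1+0.5/C = 1.0470
F_a = (F_max−F_min)/2 = 125 N; F_m = (F_max+F_min)/2 = 310 N
τ_a = K_W·8F_aD/(πd³) = 1.1355 × 352.6 = 400.39 MPa
τ_m = K_s·8F_mD/(πd³) = 1.0470 × 874.44 = 915.51 MPa
Goodman: 1/n_f = τ_a/S_se + τ_m/S_su = 400.39/407 + 915.51/1010 = 0.98375 + 0.90645 = 1.8902
n_f = 1/1.8902 = 0.529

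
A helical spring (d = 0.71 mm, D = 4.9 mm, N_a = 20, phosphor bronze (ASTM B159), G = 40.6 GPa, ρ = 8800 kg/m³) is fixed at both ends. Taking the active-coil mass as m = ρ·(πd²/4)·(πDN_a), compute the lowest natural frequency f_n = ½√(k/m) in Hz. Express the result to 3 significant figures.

k = Gd⁴/(8D³N_a) = (40.6×10³)(0.71⁴)/(8·4.9³·20) = 0.54809 N/mm = 548.09 N/m
Wire length L = πDN_a = π·4.9·20 = 307.88 mm
m = ρ·(πd²/4)·L = 8800 × 0.39592×10⁻⁶ m² × 0.30788 m = 0.0010727 kg
f_n = ½√(k/m) = 0.5·√(548.09/0.0010727) = 0.5·√(5.1096e+05) = 357.41 Hz

357 Hz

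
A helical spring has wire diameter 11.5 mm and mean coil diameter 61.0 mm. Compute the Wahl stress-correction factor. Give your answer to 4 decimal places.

C = D/d = 61.0/11.5 = 5.3043
K_W = (4C−1)/(4C−4) + 0.615/C = 20.217/17.217 + 0.1159 = 1.2902

1.2902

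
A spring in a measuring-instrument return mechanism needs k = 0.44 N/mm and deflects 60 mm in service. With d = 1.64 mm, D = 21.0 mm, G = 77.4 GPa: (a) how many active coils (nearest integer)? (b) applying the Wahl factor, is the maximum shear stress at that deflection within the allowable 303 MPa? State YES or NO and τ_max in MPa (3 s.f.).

N_a = Gd⁴/(8D³k) = (77.4×10³)(1.64⁴)/(8·21.0³·0.44) = 17.18 → N_a = 17
Actual rate k = Gd⁴/(8D³·17) = 0.44455 N/mm
Working load F = kδ = 0.44455·60 = 26.673 N
C = 21.0/1.64 = 12.8049; K_W = (4C−1)/(4C−4)+0.615/C = 1.1116
τ_max = K_W·8FD/(πd³) = 1.1116·323.37 = 359.44 MPa
τ_max > 303 MPa → exceeds allowable

(a) 17 coils; (b) NO, τ_max = 359 MPa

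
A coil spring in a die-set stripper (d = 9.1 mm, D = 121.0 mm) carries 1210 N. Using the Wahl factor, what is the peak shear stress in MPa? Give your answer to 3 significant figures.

Spring index C = D/d = 121.0/9.1 = 13.2967
K_W = (4C−1)/(4C−4) + 0.615/C = 52.187/49.187 + 0.0463 = 1.1072
τ₀ = 8FD/(πd³) = 8·1210·121.0/(π·9.1³) = 1.17128e+06/2367.4 = 494.75 MPa
τ_max = K·τ₀ = 1.1072 × 494.75 = 547.81 MPa

548 MPa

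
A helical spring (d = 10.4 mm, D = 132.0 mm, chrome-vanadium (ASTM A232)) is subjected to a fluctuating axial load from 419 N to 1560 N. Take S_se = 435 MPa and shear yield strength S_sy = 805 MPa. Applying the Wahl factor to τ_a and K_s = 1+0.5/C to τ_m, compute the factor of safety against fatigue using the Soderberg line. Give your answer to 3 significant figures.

1.22

C = D/d = 132.0/10.4 = 12.6923; K_W = (4C−1)/(4C−4)+0.615/C = 1.1126; K_s = 1+0.5/C = 1.0394
F_a = (F_max−F_min)/2 = 570.5 N; F_m = (F_max+F_min)/2 = 989.5 N
τ_a = K_W·8F_aD/(πd³) = 1.1126 × 170.48 = 189.67 MPa
τ_m = K_s·8F_mD/(πd³) = 1.0394 × 295.69 = 307.33 MPa
Soderberg: 1/n_f = τ_a/S_se + τ_m/S_sy = 189.67/435 + 307.33/805 = 0.43603 + 0.38178 = 0.81781
n_f = 1/0.81781 = 1.223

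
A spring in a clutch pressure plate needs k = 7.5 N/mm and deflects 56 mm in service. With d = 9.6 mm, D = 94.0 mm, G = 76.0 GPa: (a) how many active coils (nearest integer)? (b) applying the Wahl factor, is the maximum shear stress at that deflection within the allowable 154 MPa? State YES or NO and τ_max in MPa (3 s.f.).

(a) 13 coils; (b) YES, τ_max = 130 MPa

N_a = Gd⁴/(8D³k) = (76.0×10³)(9.6⁴)/(8·94.0³·7.5) = 12.95 → N_a = 13
Actual rate k = Gd⁴/(8D³·13) = 7.4728 N/mm
Working load F = kδ = 7.4728·56 = 418.48 N
C = 94.0/9.6 = 9.7917; K_W = (4C−1)/(4C−4)+0.615/C = 1.1481
τ_max = K_W·8FD/(πd³) = 1.1481·113.22 = 129.99 MPa
τ_max ≤ 154 MPa → acceptable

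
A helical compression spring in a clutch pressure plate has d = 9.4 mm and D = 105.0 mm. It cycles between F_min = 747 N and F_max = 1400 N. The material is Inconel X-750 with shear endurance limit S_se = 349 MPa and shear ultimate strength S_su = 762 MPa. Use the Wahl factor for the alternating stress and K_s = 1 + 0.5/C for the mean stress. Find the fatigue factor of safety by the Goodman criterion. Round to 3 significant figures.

1.23

C = D/d = 105.0/9.4 = 11.1702; K_W = (4C−1)/(4C−4)+0.615/C = 1.1288; K_s = 1+0.5/C = 1.0448
F_a = (F_max−F_min)/2 = 326.5 N; F_m = (F_max+F_min)/2 = 1073.5 N
τ_a = K_W·8F_aD/(πd³) = 1.1288 × 105.11 = 118.64 MPa
τ_m = K_s·8F_mD/(πd³) = 1.0448 × 345.58 = 361.05 MPa
Goodman: 1/n_f = τ_a/S_se + τ_m/S_su = 118.64/349 + 361.05/762 = 0.33995 + 0.47382 = 0.81377
n_f = 1/0.81377 = 1.229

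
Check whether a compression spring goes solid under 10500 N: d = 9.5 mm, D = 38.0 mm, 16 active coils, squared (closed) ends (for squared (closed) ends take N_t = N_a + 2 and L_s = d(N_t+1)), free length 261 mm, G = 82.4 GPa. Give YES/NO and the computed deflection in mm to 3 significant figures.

YES, δ = 110 mm

k = Gd⁴/(8D³N_a) = (82.4×10³)(9.5⁴)/(8·38.0³·16) = 95.557 N/mm
N_t = 18; L_s = 9.5·19 = 180.5 mm; δ_solid = L₀ − L_s = 261 − 180.5 = 80.5 mm
δ = F/k = 10500/95.557 = 109.88 mm
δ ≥ δ_solid → spring goes solid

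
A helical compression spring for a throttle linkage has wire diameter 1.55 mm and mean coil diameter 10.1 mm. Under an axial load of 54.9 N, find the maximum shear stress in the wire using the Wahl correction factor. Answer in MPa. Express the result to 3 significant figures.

Spring index C = D/d = 10.1/1.55 = 6.5161
K_W = (4C−1)/(4C−4) + 0.615/C = 25.065/22.065 + 0.0944 = 1.2303
τ₀ = 8FD/(πd³) = 8·54.9·10.1/(π·1.55³) = 4435.92/11.699 = 379.17 MPa
τ_max = K·τ₀ = 1.2303 × 379.17 = 466.52 MPa

467 MPa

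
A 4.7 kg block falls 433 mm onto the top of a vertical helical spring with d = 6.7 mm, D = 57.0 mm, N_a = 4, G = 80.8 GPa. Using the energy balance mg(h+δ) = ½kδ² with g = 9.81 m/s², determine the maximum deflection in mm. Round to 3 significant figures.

39.8 mm

k = Gd⁴/(8D³N_a) = (80.8×10³)(6.7⁴)/(8·57.0³·4) = 27.475 N/mm
W = mg = 4.7 × 9.81 = 46.107 N
½kδ² − Wδ − Wh = 0 → δ = (W + √(W² + 2kWh))/k
δ = (46.107 + √(2125.9 + 1.09704e+06))/27.475 = (46.107 + 1048.4)/27.475 = 39.837 mm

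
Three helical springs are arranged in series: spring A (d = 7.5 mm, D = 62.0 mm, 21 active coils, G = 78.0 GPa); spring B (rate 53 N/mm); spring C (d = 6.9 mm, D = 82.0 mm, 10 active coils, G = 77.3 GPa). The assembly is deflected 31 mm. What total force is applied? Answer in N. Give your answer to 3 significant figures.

71.6 N

k_A = Gd⁴/(8D³N_a) = (78.0×10³)(7.5⁴)/(8·62.0³·21) = 6.1639 N/mm
k_C = Gd⁴/(8D³N_a) = (77.3×10³)(6.9⁴)/(8·82.0³·10) = 3.9723 N/mm
Series: 1/k_eq = 1/6.1639 + 1/53 + 1/3.9723 = 0.43284; k_eq = 2.3103 N/mm
F = k_eq·δ = 2.3103·31 = 71.619 N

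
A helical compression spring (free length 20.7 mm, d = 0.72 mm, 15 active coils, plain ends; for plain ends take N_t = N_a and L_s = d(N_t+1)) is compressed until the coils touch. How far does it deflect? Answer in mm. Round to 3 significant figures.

9.18 mm

N_t = 15; L_s = 0.72·16 = 11.52 mm
δ_solid = L₀ − L_s = 20.7 − 11.52 = 9.18 mm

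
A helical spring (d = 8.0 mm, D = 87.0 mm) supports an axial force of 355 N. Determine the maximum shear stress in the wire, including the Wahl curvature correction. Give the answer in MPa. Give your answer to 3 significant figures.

174 MPa

Spring index C = D/d = 87.0/8.0 = 10.8750
K_W = (4C−1)/(4C−4) + 0.615/C = 42.500/39.500 + 0.0566 = 1.1325
τ₀ = 8FD/(πd³) = 8·355·87.0/(π·8.0³) = 247080/1608.5 = 153.61 MPa
τ_max = K·τ₀ = 1.1325 × 153.61 = 173.96 MPa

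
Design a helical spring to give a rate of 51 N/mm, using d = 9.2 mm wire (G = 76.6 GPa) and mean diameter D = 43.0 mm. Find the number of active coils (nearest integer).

N_a = Gd⁴/(8D³k) = (76.6×10³ × 9.2⁴)/(8 × 43.0³ × 51)
    = 5.48757e+08 / 3.24389e+07 = 16.92 → 17 coils

17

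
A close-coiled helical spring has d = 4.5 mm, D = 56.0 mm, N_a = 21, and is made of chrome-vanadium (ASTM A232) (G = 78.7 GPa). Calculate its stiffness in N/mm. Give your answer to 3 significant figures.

k = Gd⁴/(8D³N_a) = (78.7×10³ × 4.5⁴) / (8 × 56.0³ × 21)
  = 3.22719e+07 / 2.95035e+07 = 1.0938 N/mm

1.09 N/mm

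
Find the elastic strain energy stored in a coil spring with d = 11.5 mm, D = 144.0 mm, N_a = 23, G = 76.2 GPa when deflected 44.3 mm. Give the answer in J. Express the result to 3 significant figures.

2.38 J

k = Gd⁴/(8D³N_a) = (76.2×10³)(11.5⁴)/(8·144.0³·23) = 2.4257 N/mm
U = ½kδ² = 0.5 × 2.4257 × 44.3² = 2380.2 N·mm = 2.3802 J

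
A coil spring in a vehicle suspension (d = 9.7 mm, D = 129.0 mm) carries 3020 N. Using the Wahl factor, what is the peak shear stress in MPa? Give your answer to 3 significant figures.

Spring index C = D/d = 129.0/9.7 = 13.2990
K_W = (4C−1)/(4C−4) + 0.615/C = 52.196/49.196 + 0.0462 = 1.1072
τ₀ = 8FD/(πd³) = 8·3020·129.0/(π·9.7³) = 3.11664e+06/2867.2 = 1087 MPa
τ_max = K·τ₀ = 1.1072 × 1087 = 1203.5 MPa

1200 MPa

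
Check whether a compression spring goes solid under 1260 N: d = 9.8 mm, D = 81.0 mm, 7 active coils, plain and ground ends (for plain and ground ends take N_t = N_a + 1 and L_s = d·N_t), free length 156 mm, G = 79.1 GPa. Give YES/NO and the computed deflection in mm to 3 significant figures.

k = Gd⁴/(8D³N_a) = (79.1×10³)(9.8⁴)/(8·81.0³·7) = 24.515 N/mm
N_t = 8; L_s = 9.8·8 = 78.4 mm; δ_solid = L₀ − L_s = 156 − 78.4 = 77.6 mm
δ = F/k = 1260/24.515 = 51.396 mm
δ < δ_solid → spring does not go solid

NO, δ = 51.4 mm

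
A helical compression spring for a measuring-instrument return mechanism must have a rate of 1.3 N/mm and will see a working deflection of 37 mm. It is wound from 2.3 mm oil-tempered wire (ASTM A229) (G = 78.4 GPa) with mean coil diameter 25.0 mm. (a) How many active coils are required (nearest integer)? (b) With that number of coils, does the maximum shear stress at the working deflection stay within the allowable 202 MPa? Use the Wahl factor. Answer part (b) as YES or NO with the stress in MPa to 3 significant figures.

(a) 14 coils; (b) NO, τ_max = 275 MPa

N_a = Gd⁴/(8D³k) = (78.4×10³)(2.3⁴)/(8·25.0³·1.3) = 13.5 → N_a = 14
Actual rate k = Gd⁴/(8D³·14) = 1.2537 N/mm
Working load F = kδ = 1.2537·37 = 46.386 N
C = 25.0/2.3 = 10.8696; K_W = (4C−1)/(4C−4)+0.615/C = 1.1326
τ_max = K_W·8FD/(πd³) = 1.1326·242.71 = 274.89 MPa
τ_max > 202 MPa → exceeds allowable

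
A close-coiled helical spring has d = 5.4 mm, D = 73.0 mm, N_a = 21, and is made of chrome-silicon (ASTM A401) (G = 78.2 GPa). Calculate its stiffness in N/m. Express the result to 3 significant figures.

k = Gd⁴/(8D³N_a) = (78.2×10³ × 5.4⁴) / (8 × 73.0³ × 21)
  = 6.64939e+07 / 6.53549e+07 = 1.0174 N/mm = 1017.4 N/m

1020 N/m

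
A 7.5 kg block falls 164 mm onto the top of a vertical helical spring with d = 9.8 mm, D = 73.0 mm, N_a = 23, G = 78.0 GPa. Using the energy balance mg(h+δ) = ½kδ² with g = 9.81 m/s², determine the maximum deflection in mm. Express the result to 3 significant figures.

k = Gd⁴/(8D³N_a) = (78.0×10³)(9.8⁴)/(8·73.0³·23) = 10.051 N/mm
W = mg = 7.5 × 9.81 = 73.575 N
½kδ² − Wδ − Wh = 0 → δ = (W + √(W² + 2kWh))/k
δ = (73.575 + √(5413.3 + 242559))/10.051 = (73.575 + 497.97)/10.051 = 56.864 mm

56.9 mm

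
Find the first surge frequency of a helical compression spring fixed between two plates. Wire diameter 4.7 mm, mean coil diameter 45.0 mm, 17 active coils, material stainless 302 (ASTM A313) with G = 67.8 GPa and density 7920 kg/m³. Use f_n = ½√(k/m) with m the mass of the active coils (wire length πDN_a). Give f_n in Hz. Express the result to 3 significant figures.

45.0 Hz

k = Gd⁴/(8D³N_a) = (67.8×10³)(4.7⁴)/(8·45.0³·17) = 2.6696 N/mm = 2669.6 N/m
Wire length L = πDN_a = π·45.0·17 = 2403.3 mm
m = ρ·(πd²/4)·L = 7920 × 17.349×10⁻⁶ m² × 2.4033 m = 0.33023 kg
f_n = ½√(k/m) = 0.5·√(2669.6/0.33023) = 0.5·√(8083.9) = 44.955 Hz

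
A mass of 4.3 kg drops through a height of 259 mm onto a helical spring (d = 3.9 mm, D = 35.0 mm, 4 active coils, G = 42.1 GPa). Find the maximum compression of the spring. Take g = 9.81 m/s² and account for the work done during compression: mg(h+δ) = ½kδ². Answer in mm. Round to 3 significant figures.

61.7 mm

k = Gd⁴/(8D³N_a) = (42.1×10³)(3.9⁴)/(8·35.0³·4) = 7.0988 N/mm
W = mg = 4.3 × 9.81 = 42.183 N
½kδ² − Wδ − Wh = 0 → δ = (W + √(W² + 2kWh))/k
δ = (42.183 + √(1779.4 + 155115))/7.0988 = (42.183 + 396.1)/7.0988 = 61.74 mm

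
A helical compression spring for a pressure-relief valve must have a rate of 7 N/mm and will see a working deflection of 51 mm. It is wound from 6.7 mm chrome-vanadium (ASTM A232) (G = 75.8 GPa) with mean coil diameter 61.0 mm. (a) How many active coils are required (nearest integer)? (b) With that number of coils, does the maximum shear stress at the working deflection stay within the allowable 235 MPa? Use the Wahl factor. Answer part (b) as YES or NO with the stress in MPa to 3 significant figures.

N_a = Gd⁴/(8D³k) = (75.8×10³)(6.7⁴)/(8·61.0³·7) = 12.02 → N_a = 12
Actual rate k = Gd⁴/(8D³·12) = 7.0098 N/mm
Working load F = kδ = 7.0098·51 = 357.5 N
C = 61.0/6.7 = 9.1045; K_W = (4C−1)/(4C−4)+0.615/C = 1.1601
τ_max = K_W·8FD/(πd³) = 1.1601·184.64 = 214.2 MPa
τ_max ≤ 235 MPa → acceptable

(a) 12 coils; (b) YES, τ_max = 214 MPa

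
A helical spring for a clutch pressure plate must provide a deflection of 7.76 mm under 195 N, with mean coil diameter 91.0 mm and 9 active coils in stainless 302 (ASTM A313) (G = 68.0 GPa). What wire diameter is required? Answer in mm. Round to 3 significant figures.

11.9 mm

Required rate k = F/δ = 195/7.76 = 25.129 N/mm
d = (8D³N_a·k / G)^(1/4) = (8·91.0³·9·25.129 / (68.0×10³))^0.25
  = (20050)^0.25 = 11.8995 mm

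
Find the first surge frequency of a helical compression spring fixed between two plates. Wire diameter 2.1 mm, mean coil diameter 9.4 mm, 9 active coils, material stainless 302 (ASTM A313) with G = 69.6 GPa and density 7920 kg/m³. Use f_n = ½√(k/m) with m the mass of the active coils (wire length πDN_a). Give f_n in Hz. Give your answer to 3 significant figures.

881 Hz

k = Gd⁴/(8D³N_a) = (69.6×10³)(2.1⁴)/(8·9.4³·9) = 22.634 N/mm = 22634 N/m
Wire length L = πDN_a = π·9.4·9 = 265.78 mm
m = ρ·(πd²/4)·L = 7920 × 3.4636×10⁻⁶ m² × 0.26578 m = 0.0072908 kg
f_n = ½√(k/m) = 0.5·√(22634/0.0072908) = 0.5·√(3.1045e+06) = 880.98 Hz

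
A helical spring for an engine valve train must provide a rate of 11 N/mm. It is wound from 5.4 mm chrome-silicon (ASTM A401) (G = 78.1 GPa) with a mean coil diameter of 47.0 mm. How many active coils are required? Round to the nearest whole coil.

N_a = Gd⁴/(8D³k) = (78.1×10³ × 5.4⁴)/(8 × 47.0³ × 11)
    = 6.64089e+07 / 9.13642e+06 = 7.269 → 7 coils

7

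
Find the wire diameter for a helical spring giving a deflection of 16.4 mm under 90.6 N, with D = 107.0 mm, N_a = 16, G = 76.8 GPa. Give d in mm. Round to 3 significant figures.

10.3 mm

Required rate k = F/δ = 90.6/16.4 = 5.5244 N/mm
d = (8D³N_a·k / G)^(1/4) = (8·107.0³·16·5.5244 / (76.8×10³))^0.25
  = (11279)^0.25 = 10.3055 mm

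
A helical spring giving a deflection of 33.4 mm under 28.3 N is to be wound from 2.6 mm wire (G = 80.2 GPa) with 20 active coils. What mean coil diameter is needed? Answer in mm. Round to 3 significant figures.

30.0 mm

Required rate k = F/δ = 28.3/33.4 = 0.84731 N/mm
D = (Gd⁴/(8N_a·k))^(1/3) = (80.2×10³·2.6⁴/(8·20·0.84731))^(1/3)
  = (27033.8)^(1/3) = 30.0125 mm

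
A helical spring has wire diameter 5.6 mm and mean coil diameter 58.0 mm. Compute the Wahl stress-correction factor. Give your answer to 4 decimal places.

1.1395

C = D/d = 58.0/5.6 = 10.3571
K_W = (4C−1)/(4C−4) + 0.615/C = 40.429/37.429 + 0.0594 = 1.1395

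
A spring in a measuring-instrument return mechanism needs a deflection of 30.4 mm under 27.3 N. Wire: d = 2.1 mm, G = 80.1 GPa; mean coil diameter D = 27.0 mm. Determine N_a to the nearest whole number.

Required rate k = F/δ = 27.3/30.4 = 0.89803 N/mm
N_a = Gd⁴/(8D³k) = (80.1×10³ × 2.1⁴)/(8 × 27.0³ × 0.89803)
    = 1.55779e+06 / 141407 = 11.02 → 11 coils

11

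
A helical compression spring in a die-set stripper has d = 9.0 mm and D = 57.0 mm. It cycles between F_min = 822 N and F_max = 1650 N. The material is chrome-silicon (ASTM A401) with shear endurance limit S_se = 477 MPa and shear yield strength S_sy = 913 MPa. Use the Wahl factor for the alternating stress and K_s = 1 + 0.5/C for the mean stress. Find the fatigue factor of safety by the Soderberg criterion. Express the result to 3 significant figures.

1.98

C = D/d = 57.0/9.0 = 6.3333; K_W = (4C−1)/(4C−4)+0.615/C = 1.2377; K_s = 1+0.5/C = 1.0789
F_a = (F_max−F_min)/2 = 414 N; F_m = (F_max+F_min)/2 = 1236 N
τ_a = K_W·8F_aD/(πd³) = 1.2377 × 82.43 = 102.03 MPa
τ_m = K_s·8F_mD/(πd³) = 1.0789 × 246.1 = 265.53 MPa
Soderberg: 1/n_f = τ_a/S_se + τ_m/S_sy = 102.03/477 + 265.53/913 = 0.21389 + 0.29083 = 0.50472
n_f = 1/0.50472 = 1.981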